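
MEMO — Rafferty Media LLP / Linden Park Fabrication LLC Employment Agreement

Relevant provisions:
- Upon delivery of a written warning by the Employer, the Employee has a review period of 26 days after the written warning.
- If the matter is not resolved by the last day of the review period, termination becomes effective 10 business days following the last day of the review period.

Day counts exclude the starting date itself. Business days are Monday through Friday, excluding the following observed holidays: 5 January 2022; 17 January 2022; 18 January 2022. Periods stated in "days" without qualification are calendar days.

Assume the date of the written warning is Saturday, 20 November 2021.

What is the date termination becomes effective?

30 December 2021

Adding 26 calendar days to 20 November 2021 gives 16 December 2021, which is the last day of the review period.
From Thursday, 16 December 2021, 10 business days (Dec 17, Dec 20, Dec 21, Dec 22, Dec 23, Dec 24, Dec 27, Dec 28, Dec 29, Dec 30, skipping weekends) brings us to Thursday, 30 December 2021, which is the date termination becomes effective.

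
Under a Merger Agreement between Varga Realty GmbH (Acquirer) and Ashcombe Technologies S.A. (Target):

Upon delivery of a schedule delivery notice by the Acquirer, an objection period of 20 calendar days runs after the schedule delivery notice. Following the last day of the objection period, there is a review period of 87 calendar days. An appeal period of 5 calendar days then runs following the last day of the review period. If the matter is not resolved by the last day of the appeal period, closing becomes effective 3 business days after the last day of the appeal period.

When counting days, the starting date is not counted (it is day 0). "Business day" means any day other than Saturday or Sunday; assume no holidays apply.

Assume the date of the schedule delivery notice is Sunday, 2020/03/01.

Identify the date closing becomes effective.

Adding 20 calendar days to 2020/03/01 gives 2020/03/21, which is the last day of the objection period.
Adding 87 calendar days to 2020/03/21 gives 2020/06/16, which is the last day of the review period.
Adding 5 calendar days to 2020/06/16 gives 2020/06/21, which is the last day of the appeal period.
From Sunday, 2020/06/21, 3 business days (Jun 22, Jun 23, Jun 24, skipping weekends) brings us to Wednesday, 2020/06/24, which is the date closing becomes effective.

2020/06/24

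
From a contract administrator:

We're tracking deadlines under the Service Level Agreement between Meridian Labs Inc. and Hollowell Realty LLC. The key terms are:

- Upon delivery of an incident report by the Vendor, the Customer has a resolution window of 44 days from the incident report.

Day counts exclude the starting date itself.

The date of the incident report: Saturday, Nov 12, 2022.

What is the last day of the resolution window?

The last day of the resolution window: 44 calendar days after Nov 12, 2022 is Dec 26, 2022.

Dec 26, 2022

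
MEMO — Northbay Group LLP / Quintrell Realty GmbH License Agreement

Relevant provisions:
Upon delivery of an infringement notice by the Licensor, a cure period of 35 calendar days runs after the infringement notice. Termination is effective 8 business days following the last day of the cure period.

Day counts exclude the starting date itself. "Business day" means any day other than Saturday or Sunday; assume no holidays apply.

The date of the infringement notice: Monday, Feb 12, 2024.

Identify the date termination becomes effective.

The last day of the cure period: 35 calendar days after Feb 12, 2024 is Mar 18, 2024.
The date termination becomes effective: 8 business days after Monday, Mar 18, 2024, skipping weekends — Mar 19, Mar 20, Mar 21, Mar 22, Mar 25, Mar 26, Mar 27, Mar 28 — lands on Thursday, Mar 28, 2024.

Mar 28, 2024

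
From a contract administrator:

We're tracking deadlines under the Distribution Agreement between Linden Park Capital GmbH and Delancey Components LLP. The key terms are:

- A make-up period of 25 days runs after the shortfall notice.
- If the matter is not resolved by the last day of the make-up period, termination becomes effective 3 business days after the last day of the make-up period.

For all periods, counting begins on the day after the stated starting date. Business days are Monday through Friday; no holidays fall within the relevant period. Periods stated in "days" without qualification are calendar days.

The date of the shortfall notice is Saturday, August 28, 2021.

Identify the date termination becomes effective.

The last day of the make-up period: 25 calendar days after August 28, 2021 is September 22, 2021.
The date termination becomes effective: counting 3 business days from Wednesday, September 22, 2021 (Sep 23, Sep 24, Sep 27, skipping weekends) reaches Monday, September 27, 2021.

September 27, 2021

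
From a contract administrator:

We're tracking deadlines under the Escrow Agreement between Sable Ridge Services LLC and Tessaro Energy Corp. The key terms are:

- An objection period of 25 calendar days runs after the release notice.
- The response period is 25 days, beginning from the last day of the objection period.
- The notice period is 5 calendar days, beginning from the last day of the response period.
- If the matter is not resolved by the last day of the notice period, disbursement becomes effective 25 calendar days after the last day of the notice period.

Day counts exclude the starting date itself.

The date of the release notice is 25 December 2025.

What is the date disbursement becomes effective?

15 March 2026

The last day of the objection period: 25 calendar days after 25 December 2025 is 19 January 2026.
The last day of the response period: 19 January 2026 + 25 days = 13 February 2026.
The last day of the notice period: 5 calendar days after 13 February 2026 is 18 February 2026.
Adding 25 calendar days to 18 February 2026 gives 15 March 2026, which is the date disbursement becomes effective.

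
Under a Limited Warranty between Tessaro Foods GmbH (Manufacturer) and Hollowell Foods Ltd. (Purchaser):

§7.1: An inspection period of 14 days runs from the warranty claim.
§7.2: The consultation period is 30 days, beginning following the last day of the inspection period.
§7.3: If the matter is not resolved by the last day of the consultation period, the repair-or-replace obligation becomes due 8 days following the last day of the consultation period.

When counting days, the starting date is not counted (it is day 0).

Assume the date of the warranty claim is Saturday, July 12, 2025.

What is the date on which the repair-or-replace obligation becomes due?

September 2, 2025

The last day of the inspection period: 14 calendar days after July 12, 2025 is July 26, 2025.
The last day of the consultation period: July 26, 2025 + 30 days = August 25, 2025.
The date on which the repair-or-replace obligation becomes due: 8 calendar days after August 25, 2025 is September 2, 2025.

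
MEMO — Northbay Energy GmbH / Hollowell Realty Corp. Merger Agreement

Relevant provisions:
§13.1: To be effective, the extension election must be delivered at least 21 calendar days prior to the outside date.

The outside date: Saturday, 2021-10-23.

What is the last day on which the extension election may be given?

2021-10-02

2021-10-23 minus 21 days is 2021-10-02.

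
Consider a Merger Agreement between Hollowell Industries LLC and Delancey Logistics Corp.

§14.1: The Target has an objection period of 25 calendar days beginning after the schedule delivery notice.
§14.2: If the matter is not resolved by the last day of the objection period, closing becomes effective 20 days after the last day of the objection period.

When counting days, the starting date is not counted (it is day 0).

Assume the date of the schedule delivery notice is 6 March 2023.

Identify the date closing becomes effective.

The last day of the objection period: 25 calendar days after 6 March 2023 is 31 March 2023.
The date closing becomes effective: 20 calendar days after 31 March 2023 is 20 April 2023.

20 April 2023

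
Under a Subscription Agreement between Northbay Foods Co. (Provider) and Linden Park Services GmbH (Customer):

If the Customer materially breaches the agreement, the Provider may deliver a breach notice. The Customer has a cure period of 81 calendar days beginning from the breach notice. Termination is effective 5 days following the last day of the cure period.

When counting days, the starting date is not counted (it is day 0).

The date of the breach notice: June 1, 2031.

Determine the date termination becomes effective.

August 26, 2031

The last day of the cure period: 81 calendar days after June 1, 2031 is August 21, 2031.
Adding 5 calendar days to August 21, 2031 gives August 26, 2031, which is the date termination becomes effective.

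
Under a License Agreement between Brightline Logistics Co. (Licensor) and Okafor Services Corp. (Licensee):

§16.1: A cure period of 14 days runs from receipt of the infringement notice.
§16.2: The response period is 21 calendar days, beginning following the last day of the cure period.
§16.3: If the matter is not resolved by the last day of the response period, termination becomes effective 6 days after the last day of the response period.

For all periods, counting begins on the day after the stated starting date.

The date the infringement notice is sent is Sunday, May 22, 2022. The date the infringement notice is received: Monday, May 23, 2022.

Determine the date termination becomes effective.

Jul 3, 2022

The last day of the cure period: May 23, 2022 + 14 days = Jun 6, 2022.
Adding 21 calendar days to Jun 6, 2022 gives Jun 27, 2022, which is the last day of the response period.
Adding 6 calendar days to Jun 27, 2022 gives Jul 3, 2022, which is the date termination becomes effective.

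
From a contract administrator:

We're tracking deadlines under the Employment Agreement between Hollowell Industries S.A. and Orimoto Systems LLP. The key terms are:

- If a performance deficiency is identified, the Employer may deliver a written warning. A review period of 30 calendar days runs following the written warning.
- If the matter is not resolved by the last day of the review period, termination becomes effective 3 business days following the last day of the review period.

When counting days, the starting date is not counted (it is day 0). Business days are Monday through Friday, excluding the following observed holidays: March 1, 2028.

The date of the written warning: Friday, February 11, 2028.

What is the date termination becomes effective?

March 15, 2028

The last day of the review period: February 11, 2028 + 30 days = March 12, 2028.
From Sunday, March 12, 2028, 3 business days (Mar 13, Mar 14, Mar 15, skipping weekends) brings us to Wednesday, March 15, 2028, which is the date termination becomes effective.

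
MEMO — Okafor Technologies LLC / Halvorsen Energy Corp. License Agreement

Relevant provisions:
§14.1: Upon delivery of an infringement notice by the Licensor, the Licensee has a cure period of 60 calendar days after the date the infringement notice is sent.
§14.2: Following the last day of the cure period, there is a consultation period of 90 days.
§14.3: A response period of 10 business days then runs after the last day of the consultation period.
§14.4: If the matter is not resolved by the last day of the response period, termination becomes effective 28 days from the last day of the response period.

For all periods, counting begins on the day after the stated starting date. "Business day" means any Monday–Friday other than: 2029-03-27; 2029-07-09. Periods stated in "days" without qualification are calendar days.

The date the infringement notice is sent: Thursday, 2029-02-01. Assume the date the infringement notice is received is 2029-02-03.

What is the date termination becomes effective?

Adding 60 calendar days to 2029-02-01 gives 2029-04-02, which is the last day of the cure period.
Adding 90 calendar days to 2029-04-02 gives 2029-07-01, which is the last day of the consultation period.
The last day of the response period: 10 business days after Sunday, 2029-07-01, skipping weekends and the listed holiday on Jul 9 — Jul 2, Jul 3, Jul 4, Jul 5, Jul 6, Jul 10, Jul 11, Jul 12, Jul 13, Jul 16 — lands on Monday, 2029-07-16.
Adding 28 calendar days to 2029-07-16 gives 2029-08-13, which is the date termination becomes effective.

2029-08-13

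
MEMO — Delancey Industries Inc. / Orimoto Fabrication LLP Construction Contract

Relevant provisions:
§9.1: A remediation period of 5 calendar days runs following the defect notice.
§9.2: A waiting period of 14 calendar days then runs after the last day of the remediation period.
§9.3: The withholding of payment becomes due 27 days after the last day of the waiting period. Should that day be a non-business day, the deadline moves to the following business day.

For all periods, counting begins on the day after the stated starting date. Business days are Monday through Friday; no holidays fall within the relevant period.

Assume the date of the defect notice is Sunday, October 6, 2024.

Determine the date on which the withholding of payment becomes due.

The last day of the remediation period: 5 calendar days after October 6, 2024 is October 11, 2024.
The last day of the waiting period: 14 calendar days after October 11, 2024 is October 25, 2024.
The date on which the withholding of payment becomes due: October 25, 2024 + 27 days = November 21, 2024. November 21, 2024 is a Thursday, so no roll-forward applies.

November 21, 2024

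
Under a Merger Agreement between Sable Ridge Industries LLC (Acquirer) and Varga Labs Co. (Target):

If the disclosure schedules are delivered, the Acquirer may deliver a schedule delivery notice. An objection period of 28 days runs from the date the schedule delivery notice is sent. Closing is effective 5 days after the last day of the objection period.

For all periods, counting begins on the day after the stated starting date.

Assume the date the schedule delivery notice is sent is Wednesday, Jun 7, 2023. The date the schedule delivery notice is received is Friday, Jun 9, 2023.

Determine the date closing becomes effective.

Jul 10, 2023

The last day of the objection period: Jun 7, 2023 + 28 days = Jul 5, 2023.
The date closing becomes effective: Jul 5, 2023 + 5 days = Jul 10, 2023.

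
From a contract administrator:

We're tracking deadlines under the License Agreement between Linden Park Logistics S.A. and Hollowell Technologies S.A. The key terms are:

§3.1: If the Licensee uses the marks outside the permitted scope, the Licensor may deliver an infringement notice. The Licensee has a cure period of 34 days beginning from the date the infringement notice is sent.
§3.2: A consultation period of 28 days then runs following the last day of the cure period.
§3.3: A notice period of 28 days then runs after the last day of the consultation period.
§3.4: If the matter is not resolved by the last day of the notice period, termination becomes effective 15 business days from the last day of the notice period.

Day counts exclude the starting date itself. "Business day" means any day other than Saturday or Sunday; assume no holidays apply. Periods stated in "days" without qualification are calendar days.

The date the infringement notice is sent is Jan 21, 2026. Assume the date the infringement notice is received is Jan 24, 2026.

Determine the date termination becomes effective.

The last day of the cure period: 34 calendar days after Jan 21, 2026 is Feb 24, 2026.
Adding 28 calendar days to Feb 24, 2026 gives Mar 24, 2026, which is the last day of the consultation period.
Adding 28 calendar days to Mar 24, 2026 gives Apr 21, 2026, which is the last day of the notice period.
The date termination becomes effective: 15 business days after Tuesday, Apr 21, 2026, skipping weekends — Apr 22, Apr 23, Apr 24, Apr 27, …, May 8, May 11, May 12 — lands on Tuesday, May 12, 2026.

May 12, 2026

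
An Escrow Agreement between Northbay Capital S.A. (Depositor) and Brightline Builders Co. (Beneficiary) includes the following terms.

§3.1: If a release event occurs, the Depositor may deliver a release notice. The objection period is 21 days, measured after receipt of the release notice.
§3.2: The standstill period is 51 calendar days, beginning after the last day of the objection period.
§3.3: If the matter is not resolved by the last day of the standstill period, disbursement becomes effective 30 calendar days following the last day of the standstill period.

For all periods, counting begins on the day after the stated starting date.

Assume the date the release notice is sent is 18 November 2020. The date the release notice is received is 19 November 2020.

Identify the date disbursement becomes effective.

1 March 2021

The last day of the objection period: 21 calendar days after 19 November 2020 is 10 December 2020.
The last day of the standstill period: 51 calendar days after 10 December 2020 is 30 January 2021.
Adding 30 calendar days to 30 January 2021 gives 1 March 2021, which is the date disbursement becomes effective.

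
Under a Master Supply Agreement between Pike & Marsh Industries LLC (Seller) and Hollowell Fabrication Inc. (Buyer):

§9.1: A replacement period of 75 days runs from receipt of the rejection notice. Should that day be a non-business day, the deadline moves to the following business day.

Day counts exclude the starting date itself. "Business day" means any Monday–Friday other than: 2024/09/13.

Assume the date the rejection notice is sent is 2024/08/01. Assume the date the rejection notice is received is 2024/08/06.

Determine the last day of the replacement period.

Adding 75 calendar days to 2024/08/06 gives 2024/10/20, which is the last day of the replacement period. That falls on a Sunday, so it rolls to the next business day, Monday, 2024/10/21.

2024/10/21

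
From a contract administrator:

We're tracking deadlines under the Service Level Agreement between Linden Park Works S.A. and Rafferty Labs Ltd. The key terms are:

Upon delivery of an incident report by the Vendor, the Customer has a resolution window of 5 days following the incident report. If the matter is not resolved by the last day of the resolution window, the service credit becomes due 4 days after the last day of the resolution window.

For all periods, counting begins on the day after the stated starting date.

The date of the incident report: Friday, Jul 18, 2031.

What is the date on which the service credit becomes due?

Adding 5 calendar days to Jul 18, 2031 gives Jul 23, 2031, which is the last day of the resolution window.
The date on which the service credit becomes due: Jul 23, 2031 + 4 days = Jul 27, 2031.

Jul 27, 2031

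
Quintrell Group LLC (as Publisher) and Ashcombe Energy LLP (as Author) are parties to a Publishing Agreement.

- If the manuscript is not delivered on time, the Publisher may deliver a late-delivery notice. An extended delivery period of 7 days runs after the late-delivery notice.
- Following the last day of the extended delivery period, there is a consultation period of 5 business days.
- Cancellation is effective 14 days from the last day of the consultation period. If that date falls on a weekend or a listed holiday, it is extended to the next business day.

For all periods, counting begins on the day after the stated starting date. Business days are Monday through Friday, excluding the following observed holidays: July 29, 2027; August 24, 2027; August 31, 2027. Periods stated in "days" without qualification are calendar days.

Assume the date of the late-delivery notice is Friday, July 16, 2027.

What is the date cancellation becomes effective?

The last day of the extended delivery period: July 16, 2027 + 7 days = July 23, 2027.
The last day of the consultation period: 5 business days after Friday, July 23, 2027, skipping weekends and the listed holiday on Jul 29 — Jul 26, Jul 27, Jul 28, Jul 30, Aug 2 — lands on Monday, August 2, 2027.
Adding 14 calendar days to August 2, 2027 gives August 16, 2027, which is the date cancellation becomes effective. August 16, 2027 is a Monday and is not a listed holiday, so no roll-forward applies.

August 16, 2027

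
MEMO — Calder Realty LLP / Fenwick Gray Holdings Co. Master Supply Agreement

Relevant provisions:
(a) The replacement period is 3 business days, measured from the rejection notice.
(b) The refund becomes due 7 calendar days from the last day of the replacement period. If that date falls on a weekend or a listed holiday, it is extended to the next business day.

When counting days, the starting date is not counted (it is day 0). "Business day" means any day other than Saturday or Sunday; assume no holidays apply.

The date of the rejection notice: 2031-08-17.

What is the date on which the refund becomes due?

The last day of the replacement period: counting 3 business days from Sunday, 2031-08-17 (Aug 18, Aug 19, Aug 20, skipping weekends) reaches Wednesday, 2031-08-20.
The date on which the refund becomes due: 2031-08-20 + 7 days = 2031-08-27. 2031-08-27 is a Wednesday, so no roll-forward applies.

2031-08-27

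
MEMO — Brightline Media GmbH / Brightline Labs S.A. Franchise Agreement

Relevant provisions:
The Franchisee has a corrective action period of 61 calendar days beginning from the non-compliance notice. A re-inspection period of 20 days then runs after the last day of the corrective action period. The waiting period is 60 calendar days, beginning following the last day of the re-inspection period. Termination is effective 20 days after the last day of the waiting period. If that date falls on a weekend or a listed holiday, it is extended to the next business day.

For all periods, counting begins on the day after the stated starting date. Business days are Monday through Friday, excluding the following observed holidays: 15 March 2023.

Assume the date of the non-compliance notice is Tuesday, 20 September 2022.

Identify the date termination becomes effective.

The last day of the corrective action period: 61 calendar days after 20 September 2022 is 20 November 2022.
The last day of the re-inspection period: 20 November 2022 + 20 days = 10 December 2022.
Adding 60 calendar days to 10 December 2022 gives 8 February 2023, which is the last day of the waiting period.
Adding 20 calendar days to 8 February 2023 gives 28 February 2023, which is the date termination becomes effective. 28 February 2023 is a Tuesday and is not a listed holiday, so no roll-forward applies.

28 February 2023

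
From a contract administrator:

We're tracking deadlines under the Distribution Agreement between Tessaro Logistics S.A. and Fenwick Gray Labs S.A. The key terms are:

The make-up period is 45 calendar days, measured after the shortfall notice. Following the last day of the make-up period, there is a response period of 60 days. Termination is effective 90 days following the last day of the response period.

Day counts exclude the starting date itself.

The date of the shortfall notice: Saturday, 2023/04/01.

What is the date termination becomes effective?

2023/10/13

The last day of the make-up period: 2023/04/01 + 45 days = 2023/05/16.
The last day of the response period: 2023/05/16 + 60 days = 2023/07/15.
Adding 90 calendar days to 2023/07/15 gives 2023/10/13, which is the date termination becomes effective.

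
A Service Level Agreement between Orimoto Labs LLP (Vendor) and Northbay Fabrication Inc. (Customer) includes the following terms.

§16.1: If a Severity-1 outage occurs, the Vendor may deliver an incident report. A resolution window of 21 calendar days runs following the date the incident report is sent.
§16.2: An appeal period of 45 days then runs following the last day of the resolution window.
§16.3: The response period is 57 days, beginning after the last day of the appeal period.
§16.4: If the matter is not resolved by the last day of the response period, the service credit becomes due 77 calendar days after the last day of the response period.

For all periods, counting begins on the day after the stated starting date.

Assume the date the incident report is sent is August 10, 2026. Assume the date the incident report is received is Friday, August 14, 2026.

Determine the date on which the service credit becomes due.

The last day of the resolution window: 21 calendar days after August 10, 2026 is August 31, 2026.
The last day of the appeal period: August 31, 2026 + 45 days = October 15, 2026.
Adding 57 calendar days to October 15, 2026 gives December 11, 2026, which is the last day of the response period.
The date on which the service credit becomes due: December 11, 2026 + 77 days = February 26, 2027.

February 26, 2027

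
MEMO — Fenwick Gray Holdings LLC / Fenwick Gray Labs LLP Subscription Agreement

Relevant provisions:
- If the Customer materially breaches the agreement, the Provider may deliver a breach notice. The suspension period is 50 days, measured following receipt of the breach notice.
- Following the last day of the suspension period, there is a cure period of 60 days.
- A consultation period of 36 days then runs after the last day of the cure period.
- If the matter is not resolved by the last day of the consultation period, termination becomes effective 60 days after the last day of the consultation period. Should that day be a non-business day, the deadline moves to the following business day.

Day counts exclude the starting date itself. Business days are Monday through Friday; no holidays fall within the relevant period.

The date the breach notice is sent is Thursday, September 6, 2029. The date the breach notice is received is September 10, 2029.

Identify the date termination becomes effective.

The last day of the suspension period: September 10, 2029 + 50 days = October 30, 2029.
The last day of the cure period: October 30, 2029 + 60 days = December 29, 2029.
The last day of the consultation period: December 29, 2029 + 36 days = February 3, 2030.
The date termination becomes effective: 60 calendar days after February 3, 2030 is April 4, 2030. April 4, 2030 is a Thursday, so no roll-forward applies.

April 4, 2030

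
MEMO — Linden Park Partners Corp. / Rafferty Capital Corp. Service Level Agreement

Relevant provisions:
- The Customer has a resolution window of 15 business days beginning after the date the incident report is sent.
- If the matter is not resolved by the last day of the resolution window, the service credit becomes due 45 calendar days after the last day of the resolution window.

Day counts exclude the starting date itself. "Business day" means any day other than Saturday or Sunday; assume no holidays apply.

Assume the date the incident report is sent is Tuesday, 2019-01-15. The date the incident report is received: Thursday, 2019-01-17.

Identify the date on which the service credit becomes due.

2019-03-22

From Tuesday, 2019-01-15, 15 business days (Jan 16, Jan 17, Jan 18, Jan 21, …, Feb 1, Feb 4, Feb 5, skipping weekends) brings us to Tuesday, 2019-02-05, which is the last day of the resolution window.
Adding 45 calendar days to 2019-02-05 gives 2019-03-22, which is the date on which the service credit becomes due.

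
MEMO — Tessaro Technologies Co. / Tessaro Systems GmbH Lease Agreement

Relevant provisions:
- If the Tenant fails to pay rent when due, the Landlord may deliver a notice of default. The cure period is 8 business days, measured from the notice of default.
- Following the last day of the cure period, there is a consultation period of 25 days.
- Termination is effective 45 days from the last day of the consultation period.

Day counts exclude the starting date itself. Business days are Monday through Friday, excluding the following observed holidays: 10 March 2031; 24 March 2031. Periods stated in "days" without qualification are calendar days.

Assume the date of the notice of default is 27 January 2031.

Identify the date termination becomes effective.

From Monday, 27 January 2031, 8 business days (Jan 28, Jan 29, Jan 30, Jan 31, Feb 3, Feb 4, Feb 5, Feb 6, skipping weekends) brings us to Thursday, 6 February 2031, which is the last day of the cure period.
Adding 25 calendar days to 6 February 2031 gives 3 March 2031, which is the last day of the consultation period.
The date termination becomes effective: 3 March 2031 + 45 days = 17 April 2031.

17 April 2031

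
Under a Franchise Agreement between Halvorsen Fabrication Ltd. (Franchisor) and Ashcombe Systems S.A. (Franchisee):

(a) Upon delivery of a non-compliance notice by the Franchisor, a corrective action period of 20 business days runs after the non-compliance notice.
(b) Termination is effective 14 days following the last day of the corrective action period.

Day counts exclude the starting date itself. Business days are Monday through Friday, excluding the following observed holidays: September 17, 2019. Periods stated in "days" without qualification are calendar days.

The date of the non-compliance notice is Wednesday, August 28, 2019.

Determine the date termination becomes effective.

October 10, 2019

The last day of the corrective action period: counting 20 business days from Wednesday, August 28, 2019 (Aug 29, Aug 30, Sep 2, Sep 3, …, Sep 24, Sep 25, Sep 26, skipping weekends and the listed holiday on Sep 17) reaches Thursday, September 26, 2019.
Adding 14 calendar days to September 26, 2019 gives October 10, 2019, which is the date termination becomes effective.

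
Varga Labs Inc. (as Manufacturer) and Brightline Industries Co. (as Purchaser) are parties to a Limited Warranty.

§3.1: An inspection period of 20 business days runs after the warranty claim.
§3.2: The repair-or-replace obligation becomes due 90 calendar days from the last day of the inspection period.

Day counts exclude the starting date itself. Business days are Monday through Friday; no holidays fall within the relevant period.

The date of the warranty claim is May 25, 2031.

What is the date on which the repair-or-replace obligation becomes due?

The last day of the inspection period: counting 20 business days from Sunday, May 25, 2031 (May 26, May 27, May 28, May 29, …, Jun 18, Jun 19, Jun 20, skipping weekends) reaches Friday, June 20, 2031.
Adding 90 calendar days to June 20, 2031 gives September 18, 2031, which is the date on which the repair-or-replace obligation becomes due.

September 18, 2031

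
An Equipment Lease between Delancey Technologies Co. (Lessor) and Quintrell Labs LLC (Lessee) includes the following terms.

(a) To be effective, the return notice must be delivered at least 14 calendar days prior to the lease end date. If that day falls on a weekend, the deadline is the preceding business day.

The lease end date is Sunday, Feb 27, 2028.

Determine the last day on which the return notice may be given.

Feb 27, 2028 minus 14 days is Feb 13, 2028. That is a Sunday, so the deadline moves back to Friday, Feb 11, 2028.

Feb 11, 2028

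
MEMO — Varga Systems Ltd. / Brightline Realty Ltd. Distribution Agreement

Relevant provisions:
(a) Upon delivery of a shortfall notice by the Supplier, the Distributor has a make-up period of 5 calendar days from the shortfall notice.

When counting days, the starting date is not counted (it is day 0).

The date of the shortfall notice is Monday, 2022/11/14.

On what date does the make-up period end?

2022/11/19

The last day of the make-up period: 2022/11/14 + 5 days = 2022/11/19.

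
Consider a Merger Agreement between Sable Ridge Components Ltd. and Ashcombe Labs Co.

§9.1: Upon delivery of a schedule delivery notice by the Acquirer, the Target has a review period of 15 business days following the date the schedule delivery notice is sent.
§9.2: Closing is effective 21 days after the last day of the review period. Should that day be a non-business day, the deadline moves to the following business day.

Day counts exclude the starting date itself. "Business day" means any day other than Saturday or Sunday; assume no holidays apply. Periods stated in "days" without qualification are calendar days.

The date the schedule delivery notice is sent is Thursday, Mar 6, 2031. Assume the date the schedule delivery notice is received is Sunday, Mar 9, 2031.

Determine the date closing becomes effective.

From Thursday, Mar 6, 2031, 15 business days (Mar 7, Mar 10, Mar 11, Mar 12, …, Mar 25, Mar 26, Mar 27, skipping weekends) brings us to Thursday, Mar 27, 2031, which is the last day of the review period.
Adding 21 calendar days to Mar 27, 2031 gives Apr 17, 2031, which is the date closing becomes effective. Apr 17, 2031 is a Thursday, so no roll-forward applies.

Apr 17, 2031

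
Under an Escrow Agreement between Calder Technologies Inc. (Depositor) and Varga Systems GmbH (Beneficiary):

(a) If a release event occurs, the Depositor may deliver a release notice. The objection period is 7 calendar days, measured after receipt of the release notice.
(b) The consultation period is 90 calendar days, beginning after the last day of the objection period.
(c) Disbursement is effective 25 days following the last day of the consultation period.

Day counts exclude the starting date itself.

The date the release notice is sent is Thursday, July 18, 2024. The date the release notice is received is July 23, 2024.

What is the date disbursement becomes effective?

November 22, 2024

Adding 7 calendar days to July 23, 2024 gives July 30, 2024, which is the last day of the objection period.
The last day of the consultation period: 90 calendar days after July 30, 2024 is October 28, 2024.
The date disbursement becomes effective: 25 calendar days after October 28, 2024 is November 22, 2024.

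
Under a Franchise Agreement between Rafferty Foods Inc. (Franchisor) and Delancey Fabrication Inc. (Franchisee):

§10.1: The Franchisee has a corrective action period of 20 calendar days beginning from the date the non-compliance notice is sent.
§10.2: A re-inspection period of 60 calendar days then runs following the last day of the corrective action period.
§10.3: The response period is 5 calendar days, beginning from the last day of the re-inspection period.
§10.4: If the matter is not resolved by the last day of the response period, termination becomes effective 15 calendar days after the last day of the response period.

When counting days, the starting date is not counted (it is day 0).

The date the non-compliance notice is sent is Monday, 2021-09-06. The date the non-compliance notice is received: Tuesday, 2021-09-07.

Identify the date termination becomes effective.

Adding 20 calendar days to 2021-09-06 gives 2021-09-26, which is the last day of the corrective action period.
The last day of the re-inspection period: 2021-09-26 + 60 days = 2021-11-25.
The last day of the response period: 2021-11-25 + 5 days = 2021-11-30.
The date termination becomes effective: 2021-11-30 + 15 days = 2021-12-15.

2021-12-15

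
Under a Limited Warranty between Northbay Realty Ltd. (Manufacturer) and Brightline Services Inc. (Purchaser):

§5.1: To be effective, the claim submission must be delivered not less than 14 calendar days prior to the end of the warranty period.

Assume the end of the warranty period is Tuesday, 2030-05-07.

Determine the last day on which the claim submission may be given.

2030-05-07 minus 14 days is 2030-04-23.

2030-04-23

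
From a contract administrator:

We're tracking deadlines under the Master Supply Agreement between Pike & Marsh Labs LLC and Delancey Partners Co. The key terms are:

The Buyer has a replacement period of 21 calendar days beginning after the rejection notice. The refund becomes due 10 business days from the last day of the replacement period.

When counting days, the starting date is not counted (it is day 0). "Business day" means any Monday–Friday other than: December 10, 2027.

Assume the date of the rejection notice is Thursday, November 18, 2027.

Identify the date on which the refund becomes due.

December 24, 2027

The last day of the replacement period: November 18, 2027 + 21 days = December 9, 2027.
The date on which the refund becomes due: counting 10 business days from Thursday, December 9, 2027 (Dec 13, Dec 14, Dec 15, Dec 16, Dec 17, Dec 20, Dec 21, Dec 22, Dec 23, Dec 24, skipping weekends and the listed holiday on Dec 10) reaches Friday, December 24, 2027.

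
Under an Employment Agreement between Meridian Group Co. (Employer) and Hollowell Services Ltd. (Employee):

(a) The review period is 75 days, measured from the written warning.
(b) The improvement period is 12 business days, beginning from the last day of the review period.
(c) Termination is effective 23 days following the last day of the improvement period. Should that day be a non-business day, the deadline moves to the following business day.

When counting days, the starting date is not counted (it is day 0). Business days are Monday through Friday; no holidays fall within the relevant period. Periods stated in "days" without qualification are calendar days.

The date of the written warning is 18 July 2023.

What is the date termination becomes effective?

Adding 75 calendar days to 18 July 2023 gives 1 October 2023, which is the last day of the review period.
The last day of the improvement period: 12 business days after Sunday, 1 October 2023, skipping weekends — Oct 2, Oct 3, Oct 4, Oct 5, …, Oct 13, Oct 16, Oct 17 — lands on Tuesday, 17 October 2023.
Adding 23 calendar days to 17 October 2023 gives 9 November 2023, which is the date termination becomes effective. 9 November 2023 is a Thursday, so no roll-forward applies.

9 November 2023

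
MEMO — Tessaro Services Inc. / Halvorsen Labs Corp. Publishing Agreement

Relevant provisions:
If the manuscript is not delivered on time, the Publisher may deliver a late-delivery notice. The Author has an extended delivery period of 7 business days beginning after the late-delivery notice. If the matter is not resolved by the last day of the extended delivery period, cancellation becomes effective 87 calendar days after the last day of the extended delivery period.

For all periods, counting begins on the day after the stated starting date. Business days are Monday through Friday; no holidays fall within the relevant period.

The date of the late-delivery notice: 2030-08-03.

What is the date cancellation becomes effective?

From Saturday, 2030-08-03, 7 business days (Aug 5, Aug 6, Aug 7, Aug 8, Aug 9, Aug 12, Aug 13, skipping weekends) brings us to Tuesday, 2030-08-13, which is the last day of the extended delivery period.
Adding 87 calendar days to 2030-08-13 gives 2030-11-08, which is the date cancellation becomes effective.

2030-11-08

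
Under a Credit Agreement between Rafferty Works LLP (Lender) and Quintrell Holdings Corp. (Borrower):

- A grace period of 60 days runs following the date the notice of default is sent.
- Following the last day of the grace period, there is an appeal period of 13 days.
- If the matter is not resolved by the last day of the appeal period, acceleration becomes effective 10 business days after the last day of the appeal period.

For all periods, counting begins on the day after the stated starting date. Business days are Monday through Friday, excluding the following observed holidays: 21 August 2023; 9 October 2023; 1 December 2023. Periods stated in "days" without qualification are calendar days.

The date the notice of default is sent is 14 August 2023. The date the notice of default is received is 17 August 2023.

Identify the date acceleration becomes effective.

9 November 2023

The last day of the grace period: 60 calendar days after 14 August 2023 is 13 October 2023.
The last day of the appeal period: 13 calendar days after 13 October 2023 is 26 October 2023.
From Thursday, 26 October 2023, 10 business days (Oct 27, Oct 30, Oct 31, Nov 1, Nov 2, Nov 3, Nov 6, Nov 7, Nov 8, Nov 9, skipping weekends) brings us to Thursday, 9 November 2023, which is the date acceleration becomes effective.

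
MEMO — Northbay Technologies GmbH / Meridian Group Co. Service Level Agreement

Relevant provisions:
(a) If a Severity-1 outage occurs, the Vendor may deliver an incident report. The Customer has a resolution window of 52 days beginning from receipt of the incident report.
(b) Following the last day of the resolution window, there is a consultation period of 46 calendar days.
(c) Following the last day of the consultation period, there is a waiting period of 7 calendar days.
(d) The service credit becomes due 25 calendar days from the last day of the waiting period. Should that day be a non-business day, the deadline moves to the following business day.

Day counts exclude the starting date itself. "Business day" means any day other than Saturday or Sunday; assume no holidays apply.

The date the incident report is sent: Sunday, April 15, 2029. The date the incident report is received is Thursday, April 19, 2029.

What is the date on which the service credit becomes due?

August 27, 2029

The last day of the resolution window: 52 calendar days after April 19, 2029 is June 10, 2029.
The last day of the consultation period: June 10, 2029 + 46 days = July 26, 2029.
Adding 7 calendar days to July 26, 2029 gives August 2, 2029, which is the last day of the waiting period.
The date on which the service credit becomes due: August 2, 2029 + 25 days = August 27, 2029. August 27, 2029 is a Monday, so no roll-forward applies.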